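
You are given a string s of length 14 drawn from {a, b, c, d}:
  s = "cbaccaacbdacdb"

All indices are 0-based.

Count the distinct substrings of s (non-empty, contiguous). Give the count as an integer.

92

sorted suffixes:
  #0 SA[0]=5  'aacbdacdb'
  #1 SA[1]=6  'acbdacdb'
  #2 SA[2]=2  'accaacbdacdb'
  #3 SA[3]=10  'acdb'
  #4 SA[4]=13  'b'
  #5 SA[5]=1  'baccaacbdacdb'
  #6 SA[6]=8  'bdacdb'
  #7 SA[7]=4  'caacbdacdb'
  #8 SA[8]=0  'cbaccaacbdacdb'
  #9 SA[9]=7  'cbdacdb'
  #10 SA[10]=3  'ccaacbdacdb'
  #11 SA[11]=11  'cdb'
  #12 SA[12]=9  'dacdb'
  #13 SA[13]=12  'db'

SA = [5, 6, 2, 10, 13, 1, 8, 4, 0, 7, 3, 11, 9, 12]
i: (SA[i-1],SA[i]) lcp shared
  1: (5,6) 1 'a'
  2: (6,2) 2 'ac'
  3: (2,10) 2 'ac'
  4: (10,13) 0 ''
  5: (13,1) 1 'b'
  6: (1,8) 1 'b'
  7: (8,4) 0 ''
  8: (4,0) 1 'c'
  9: (0,7) 2 'cb'
  10: (7,3) 1 'c'
  11: (3,11) 1 'c'
  12: (11,9) 0 ''
  13: (9,12) 1 'd'

n(n+1)/2 = 14·15/2 = 105
Σ LCP = 0 + 1 + 2 + 2 + 0 + 1 + 1 + 0 + 1 + 2 + 1 + 1 + 0 + 1 = 13
distinct = 105 − 13 = 92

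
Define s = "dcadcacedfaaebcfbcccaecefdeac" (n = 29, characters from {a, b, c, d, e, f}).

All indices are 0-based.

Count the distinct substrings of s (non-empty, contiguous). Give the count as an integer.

sorted suffixes:
  #0 SA[0]=10  'aaebcfbcccaecefdeac'
  #1 SA[1]=27  'ac'
  #2 SA[2]=5  'acedfaaebcfbcccaecefdeac'
  #3 SA[3]=2  'adcacedfaaebcfbcccaecefdeac'
  #4 SA[4]=11  'aebcfbcccaecefdeac'
  #5 SA[5]=20  'aecefdeac'
  #6 SA[6]=16  'bcccaecefdeac'
  #7 SA[7]=13  'bcfbcccaecefdeac'
  #8 SA[8]=28  'c'
  #9 SA[9]=4  'cacedfaaebcfbcccaecefdeac'
  #10 SA[10]=1  'cadcacedfaaebcfbcccaecefdeac'
  #11 SA[11]=19  'caecefdeac'
  #12 SA[12]=18  'ccaecefdeac'
  #13 SA[13]=17  'cccaecefdeac'
  #14 SA[14]=6  'cedfaaebcfbcccaecefdeac'
  #15 SA[15]=22  'cefdeac'
  #16 SA[16]=14  'cfbcccaecefdeac'
  #17 SA[17]=3  'dcacedfaaebcfbcccaecefdeac'
  #18 SA[18]=0  'dcadcacedfaaebcfbcccaecefdeac'
  #19 SA[19]=25  'deac'
  #20 SA[20]=8  'dfaaebcfbcccaecefdeac'
  #21 SA[21]=26  'eac'
  #22 SA[22]=12  'ebcfbcccaecefdeac'
  #23 SA[23]=21  'ecefdeac'
  #24 SA[24]=7  'edfaaebcfbcccaecefdeac'
  #25 SA[25]=23  'efdeac'
  #26 SA[26]=9  'faaebcfbcccaecefdeac'
  #27 SA[27]=15  'fbcccaecefdeac'
  #28 SA[28]=24  'fdeac'

SA = [10, 27, 5, 2, 11, 20, 16, 13, 28, 4, 1, 19, 18, 17, 6, 22, 14, 3, 0, 25, 8, 26, 12, 21, 7, 23, 9, 15, 24]
i: (SA[i-1],SA[i]) lcp shared
  1: (10,27) 1 'a'
  2: (27,5) 2 'ac'
  3: (5,2) 1 'a'
  4: (2,11) 1 'a'
  5: (11,20) 2 'ae'
  6: (20,16) 0 ''
  7: (16,13) 2 'bc'
  8: (13,28) 0 ''
  9: (28,4) 1 'c'
  10: (4,1) 2 'ca'
  11: (1,19) 2 'ca'
  12: (19,18) 1 'c'
  13: (18,17) 2 'cc'
  14: (17,6) 1 'c'
  15: (6,22) 2 'ce'
  16: (22,14) 1 'c'
  17: (14,3) 0 ''
  18: (3,0) 3 'dca'
  19: (0,25) 1 'd'
  20: (25,8) 1 'd'
  21: (8,26) 0 ''
  22: (26,12) 1 'e'
  23: (12,21) 1 'e'
  24: (21,7) 1 'e'
  25: (7,23) 1 'e'
  26: (23,9) 0 ''
  27: (9,15) 1 'f'
  28: (15,24) 1 'f'

n(n+1)/2 = 29·30/2 = 435
Σ LCP = 0 + 1 + 2 + 1 + 1 + 2 + 0 + 2 + 0 + 1 + 2 + 2 + 1 + 2 + 1 + 2 + 1 + 0 + 3 + 1 + 1 + 0 + 1 + 1 + 1 + 1 + 0 + 1 + 1 = 32
distinct = 435 − 32 = 403

403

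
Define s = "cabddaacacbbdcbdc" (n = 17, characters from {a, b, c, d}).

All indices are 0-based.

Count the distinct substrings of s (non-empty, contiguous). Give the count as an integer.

133

sorted suffixes:
  #0 SA[0]=5  'aacacbbdcbdc'
  #1 SA[1]=1  'abddaacacbbdcbdc'
  #2 SA[2]=6  'acacbbdcbdc'
  #3 SA[3]=8  'acbbdcbdc'
  #4 SA[4]=10  'bbdcbdc'
  #5 SA[5]=14  'bdc'
  #6 SA[6]=11  'bdcbdc'
  #7 SA[7]=2  'bddaacacbbdcbdc'
  #8 SA[8]=16  'c'
  #9 SA[9]=0  'cabddaacacbbdcbdc'
  #10 SA[10]=7  'cacbbdcbdc'
  #11 SA[11]=9  'cbbdcbdc'
  #12 SA[12]=13  'cbdc'
  #13 SA[13]=4  'daacacbbdcbdc'
  #14 SA[14]=15  'dc'
  #15 SA[15]=12  'dcbdc'
  #16 SA[16]=3  'ddaacacbbdcbdc'

SA = [5, 1, 6, 8, 10, 14, 11, 2, 16, 0, 7, 9, 13, 4, 15, 12, 3]
i: (SA[i-1],SA[i]) lcp shared
  1: (5,1) 1 'a'
  2: (1,6) 1 'a'
  3: (6,8) 2 'ac'
  4: (8,10) 0 ''
  5: (10,14) 1 'b'
  6: (14,11) 3 'bdc'
  7: (11,2) 2 'bd'
  8: (2,16) 0 ''
  9: (16,0) 1 'c'
  10: (0,7) 2 'ca'
  11: (7,9) 1 'c'
  12: (9,13) 2 'cb'
  13: (13,4) 0 ''
  14: (4,15) 1 'd'
  15: (15,12) 2 'dc'
  16: (12,3) 1 'd'

n(n+1)/2 = 17·18/2 = 153
Σ LCP = 0 + 1 + 1 + 2 + 0 + 1 + 3 + 2 + 0 + 1 + 2 + 1 + 2 + 0 + 1 + 2 + 1 = 20
distinct = 153 − 20 = 133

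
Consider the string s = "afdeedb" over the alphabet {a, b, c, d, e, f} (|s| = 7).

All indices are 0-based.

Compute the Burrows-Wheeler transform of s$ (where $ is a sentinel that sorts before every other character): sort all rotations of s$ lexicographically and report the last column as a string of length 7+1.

rank  rotation  last
    0  $afdeedb  b
    1  afdeedb$  $
    2  b$afdeed  d
    3  db$afdee  e
    4  deedb$af  f
    5  edb$afde  e
    6  eedb$afd  d
    7  fdeedb$a  a

b$defeda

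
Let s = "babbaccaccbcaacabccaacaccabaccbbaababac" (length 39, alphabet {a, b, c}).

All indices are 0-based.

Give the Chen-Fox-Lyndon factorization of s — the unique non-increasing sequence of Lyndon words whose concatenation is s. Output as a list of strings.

["b", "abbaccaccbc", "aacabccaacaccabaccbb", "aababac"]

emit factor 1: 'b' (i=0, period=1)
emit factor 2: 'abbaccaccbc' (i=1, period=11)
emit factor 3: 'aacabccaacaccabaccbb' (i=12, period=20)
emit factor 4: 'aababac' (i=32, period=7)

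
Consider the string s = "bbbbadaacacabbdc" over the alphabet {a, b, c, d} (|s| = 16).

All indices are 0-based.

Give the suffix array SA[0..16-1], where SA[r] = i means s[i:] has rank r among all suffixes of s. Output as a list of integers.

rank | idx | suffix
   0 |   6 | aacacabbdc
   1 |  11 | abbdc
   2 |   9 | acabbdc
   3 |   7 | acacabbdc
   4 |   4 | adaacacabbdc
   5 |   3 | badaacacabbdc
   6 |   2 | bbadaacacabbdc
   7 |   1 | bbbadaacacabbdc
   8 |   0 | bbbbadaacacabbdc
   9 |  12 | bbdc
  10 |  13 | bdc
  11 |  15 | c
  12 |  10 | cabbdc
  13 |   8 | cacabbdc
  14 |   5 | daacacabbdc
  15 |  14 | dc

[6, 11, 9, 7, 4, 3, 2, 1, 0, 12, 13, 15, 10, 8, 5, 14]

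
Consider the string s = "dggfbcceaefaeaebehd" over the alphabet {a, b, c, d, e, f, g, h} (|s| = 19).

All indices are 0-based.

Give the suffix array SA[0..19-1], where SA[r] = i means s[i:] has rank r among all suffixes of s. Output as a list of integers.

sorted suffixes:
  #0 SA[0]=11  'aeaebehd'
  #1 SA[1]=13  'aebehd'
  #2 SA[2]=8  'aefaeaebehd'
  #3 SA[3]=4  'bcceaefaeaebehd'
  #4 SA[4]=15  'behd'
  #5 SA[5]=5  'cceaefaeaebehd'
  #6 SA[6]=6  'ceaefaeaebehd'
  #7 SA[7]=18  'd'
  #8 SA[8]=0  'dggfbcceaefaeaebehd'
  #9 SA[9]=12  'eaebehd'
  #10 SA[10]=7  'eaefaeaebehd'
  #11 SA[11]=14  'ebehd'
  #12 SA[12]=9  'efaeaebehd'
  #13 SA[13]=16  'ehd'
  #14 SA[14]=10  'faeaebehd'
  #15 SA[15]=3  'fbcceaefaeaebehd'
  #16 SA[16]=2  'gfbcceaefaeaebehd'
  #17 SA[17]=1  'ggfbcceaefaeaebehd'
  #18 SA[18]=17  'hd'

[11, 13, 8, 4, 15, 5, 6, 18, 0, 12, 7, 14, 9, 16, 10, 3, 2, 1, 17]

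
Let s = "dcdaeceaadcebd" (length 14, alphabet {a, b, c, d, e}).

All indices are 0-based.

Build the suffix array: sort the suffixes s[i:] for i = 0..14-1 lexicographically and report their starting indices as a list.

[7, 8, 3, 12, 1, 5, 10, 13, 2, 0, 9, 6, 11, 4]

sorted suffixes:
  #0 SA[0]=7  'aadcebd'
  #1 SA[1]=8  'adcebd'
  #2 SA[2]=3  'aeceaadcebd'
  #3 SA[3]=12  'bd'
  #4 SA[4]=1  'cdaeceaadcebd'
  #5 SA[5]=5  'ceaadcebd'
  #6 SA[6]=10  'cebd'
  #7 SA[7]=13  'd'
  #8 SA[8]=2  'daeceaadcebd'
  #9 SA[9]=0  'dcdaeceaadcebd'
  #10 SA[10]=9  'dcebd'
  #11 SA[11]=6  'eaadcebd'
  #12 SA[12]=11  'ebd'
  #13 SA[13]=4  'eceaadcebd'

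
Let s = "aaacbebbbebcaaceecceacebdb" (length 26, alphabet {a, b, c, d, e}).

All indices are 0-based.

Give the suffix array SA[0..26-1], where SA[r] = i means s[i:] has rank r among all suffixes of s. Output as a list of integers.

sorted suffixes:
  #0 SA[0]=0  'aaacbebbbebcaaceecceacebdb'
  #1 SA[1]=1  'aacbebbbebcaaceecceacebdb'
  #2 SA[2]=12  'aaceecceacebdb'
  #3 SA[3]=2  'acbebbbebcaaceecceacebdb'
  #4 SA[4]=20  'acebdb'
  #5 SA[5]=13  'aceecceacebdb'
  #6 SA[6]=25  'b'
  #7 SA[7]=6  'bbbebcaaceecceacebdb'
  #8 SA[8]=7  'bbebcaaceecceacebdb'
  #9 SA[9]=10  'bcaaceecceacebdb'
  #10 SA[10]=23  'bdb'
  #11 SA[11]=4  'bebbbebcaaceecceacebdb'
  #12 SA[12]=8  'bebcaaceecceacebdb'
  #13 SA[13]=11  'caaceecceacebdb'
  #14 SA[14]=3  'cbebbbebcaaceecceacebdb'
  #15 SA[15]=17  'cceacebdb'
  #16 SA[16]=18  'ceacebdb'
  #17 SA[17]=21  'cebdb'
  #18 SA[18]=14  'ceecceacebdb'
  #19 SA[19]=24  'db'
  #20 SA[20]=19  'eacebdb'
  #21 SA[21]=5  'ebbbebcaaceecceacebdb'
  #22 SA[22]=9  'ebcaaceecceacebdb'
  #23 SA[23]=22  'ebdb'
  #24 SA[24]=16  'ecceacebdb'
  #25 SA[25]=15  'eecceacebdb'

[0, 1, 12, 2, 20, 13, 25, 6, 7, 10, 23, 4, 8, 11, 3, 17, 18, 21, 14, 24, 19, 5, 9, 22, 16, 15]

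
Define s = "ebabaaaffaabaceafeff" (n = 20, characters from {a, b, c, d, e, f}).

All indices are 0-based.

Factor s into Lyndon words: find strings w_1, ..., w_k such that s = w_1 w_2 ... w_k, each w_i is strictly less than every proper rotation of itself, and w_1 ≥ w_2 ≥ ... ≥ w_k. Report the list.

emit factor 1: 'e' (i=0, period=1)
emit factor 2: 'b' (i=1, period=1)
emit factor 3: 'ab' (i=2, period=2)
emit factor 4: 'aaaffaabaceafeff' (i=4, period=16)

["e", "b", "ab", "aaaffaabaceafeff"]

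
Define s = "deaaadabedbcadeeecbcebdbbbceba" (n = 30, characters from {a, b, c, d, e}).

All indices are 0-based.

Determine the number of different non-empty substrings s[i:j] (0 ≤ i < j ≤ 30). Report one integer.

rank | idx | suffix
   0 |  29 | a
   1 |   2 | aaadabedbcadeeecbcebdbbbceba
   2 |   3 | aadabedbcadeeecbcebdbbbceba
   3 |   6 | abedbcadeeecbcebdbbbceba
   4 |   4 | adabedbcadeeecbcebdbbbceba
   5 |  12 | adeeecbcebdbbbceba
   6 |  28 | ba
   7 |  23 | bbbceba
   8 |  24 | bbceba
   9 |  10 | bcadeeecbcebdbbbceba
  10 |  25 | bceba
  11 |  18 | bcebdbbbceba
  12 |  21 | bdbbbceba
  13 |   7 | bedbcadeeecbcebdbbbceba
  14 |  11 | cadeeecbcebdbbbceba
  15 |  17 | cbcebdbbbceba
  16 |  26 | ceba
  17 |  19 | cebdbbbceba
  18 |   5 | dabedbcadeeecbcebdbbbceba
  19 |  22 | dbbbceba
  20 |   9 | dbcadeeecbcebdbbbceba
  21 |   0 | deaaadabedbcadeeecbcebdbbbceba
  22 |  13 | deeecbcebdbbbceba
  23 |   1 | eaaadabedbcadeeecbcebdbbbceba
  24 |  27 | eba
  25 |  20 | ebdbbbceba
  26 |  16 | ecbcebdbbbceba
  27 |   8 | edbcadeeecbcebdbbbceba
  28 |  15 | eecbcebdbbbceba
  29 |  14 | eeecbcebdbbbceba

SA = [29, 2, 3, 6, 4, 12, 28, 23, 24, 10, 25, 18, 21, 7, 11, 17, 26, 19, 5, 22, 9, 0, 13, 1, 27, 20, 16, 8, 15, 14]
[i] adj suffixes → lcp
  [1] 29/2 → 1 ('a')
  [2] 2/3 → 2 ('aa')
  [3] 3/6 → 1 ('a')
  [4] 6/4 → 1 ('a')
  [5] 4/12 → 2 ('ad')
  [6] 12/28 → 0 ('')
  [7] 28/23 → 1 ('b')
  [8] 23/24 → 2 ('bb')
  [9] 24/10 → 1 ('b')
  [10] 10/25 → 2 ('bc')
  [11] 25/18 → 4 ('bceb')
  [12] 18/21 → 1 ('b')
  [13] 21/7 → 1 ('b')
  [14] 7/11 → 0 ('')
  [15] 11/17 → 1 ('c')
  [16] 17/26 → 1 ('c')
  [17] 26/19 → 3 ('ceb')
  [18] 19/5 → 0 ('')
  [19] 5/22 → 1 ('d')
  [20] 22/9 → 2 ('db')
  [21] 9/0 → 1 ('d')
  [22] 0/13 → 2 ('de')
  [23] 13/1 → 0 ('')
  [24] 1/27 → 1 ('e')
  [25] 27/20 → 2 ('eb')
  [26] 20/16 → 1 ('e')
  [27] 16/8 → 1 ('e')
  [28] 8/15 → 1 ('e')
  [29] 15/14 → 2 ('ee')

n(n+1)/2 = 30·31/2 = 465
Σ LCP = 0 + 1 + 2 + 1 + 1 + 2 + 0 + 1 + 2 + 1 + 2 + 4 + 1 + 1 + 0 + 1 + 1 + 3 + 0 + 1 + 2 + 1 + 2 + 0 + 1 + 2 + 1 + 1 + 1 + 2 = 38
distinct = 465 − 38 = 427

427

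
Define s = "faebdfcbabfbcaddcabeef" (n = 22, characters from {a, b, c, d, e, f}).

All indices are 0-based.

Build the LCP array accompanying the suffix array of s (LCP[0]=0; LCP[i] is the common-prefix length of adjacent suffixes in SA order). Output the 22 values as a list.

sorted suffixes:
  #0 SA[0]=17  'abeef'
  #1 SA[1]=8  'abfbcaddcabeef'
  #2 SA[2]=13  'addcabeef'
  #3 SA[3]=1  'aebdfcbabfbcaddcabeef'
  #4 SA[4]=7  'babfbcaddcabeef'
  #5 SA[5]=11  'bcaddcabeef'
  #6 SA[6]=3  'bdfcbabfbcaddcabeef'
  #7 SA[7]=18  'beef'
  #8 SA[8]=9  'bfbcaddcabeef'
  #9 SA[9]=16  'cabeef'
  #10 SA[10]=12  'caddcabeef'
  #11 SA[11]=6  'cbabfbcaddcabeef'
  #12 SA[12]=15  'dcabeef'
  #13 SA[13]=14  'ddcabeef'
  #14 SA[14]=4  'dfcbabfbcaddcabeef'
  #15 SA[15]=2  'ebdfcbabfbcaddcabeef'
  #16 SA[16]=19  'eef'
  #17 SA[17]=20  'ef'
  #18 SA[18]=21  'f'
  #19 SA[19]=0  'faebdfcbabfbcaddcabeef'
  #20 SA[20]=10  'fbcaddcabeef'
  #21 SA[21]=5  'fcbabfbcaddcabeef'

SA = [17, 8, 13, 1, 7, 11, 3, 18, 9, 16, 12, 6, 15, 14, 4, 2, 19, 20, 21, 0, 10, 5]
rank  pair      lcp
   1  s[17:],s[8:]  2  'ab'
   2  s[8:],s[13:]  1  'a'
   3  s[13:],s[1:]  1  'a'
   4  s[1:],s[7:]  0  ''
   5  s[7:],s[11:]  1  'b'
   6  s[11:],s[3:]  1  'b'
   7  s[3:],s[18:]  1  'b'
   8  s[18:],s[9:]  1  'b'
   9  s[9:],s[16:]  0  ''
  10  s[16:],s[12:]  2  'ca'
  11  s[12:],s[6:]  1  'c'
  12  s[6:],s[15:]  0  ''
  13  s[15:],s[14:]  1  'd'
  14  s[14:],s[4:]  1  'd'
  15  s[4:],s[2:]  0  ''
  16  s[2:],s[19:]  1  'e'
  17  s[19:],s[20:]  1  'e'
  18  s[20:],s[21:]  0  ''
  19  s[21:],s[0:]  1  'f'
  20  s[0:],s[10:]  1  'f'
  21  s[10:],s[5:]  1  'f'

[0, 2, 1, 1, 0, 1, 1, 1, 1, 0, 2, 1, 0, 1, 1, 0, 1, 1, 0, 1, 1, 1]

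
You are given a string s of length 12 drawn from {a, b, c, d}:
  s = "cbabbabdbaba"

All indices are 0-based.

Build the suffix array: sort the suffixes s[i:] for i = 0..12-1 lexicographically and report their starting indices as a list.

rank→(start, suffix):
  0 → (11, 'a')
  1 → (9, 'aba')
  2 → (2, 'abbabdbaba')
  3 → (5, 'abdbaba')
  4 → (10, 'ba')
  5 → (8, 'baba')
  6 → (1, 'babbabdbaba')
  7 → (4, 'babdbaba')
  8 → (3, 'bbabdbaba')
  9 → (6, 'bdbaba')
  10 → (0, 'cbabbabdbaba')
  11 → (7, 'dbaba')

[11, 9, 2, 5, 10, 8, 1, 4, 3, 6, 0, 7]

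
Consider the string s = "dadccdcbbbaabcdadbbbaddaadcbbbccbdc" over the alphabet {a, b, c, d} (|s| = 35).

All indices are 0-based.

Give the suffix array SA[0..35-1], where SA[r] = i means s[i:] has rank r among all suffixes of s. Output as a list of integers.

sorted suffixes:
  #0 SA[0]=10  'aabcdadbbbaddaadcbbbccbdc'
  #1 SA[1]=23  'aadcbbbccbdc'
  #2 SA[2]=11  'abcdadbbbaddaadcbbbccbdc'
  #3 SA[3]=15  'adbbbaddaadcbbbccbdc'
  #4 SA[4]=24  'adcbbbccbdc'
  #5 SA[5]=1  'adccdcbbbaabcdadbbbaddaadcbbbccbdc'
  #6 SA[6]=20  'addaadcbbbccbdc'
  #7 SA[7]=9  'baabcdadbbbaddaadcbbbccbdc'
  #8 SA[8]=19  'baddaadcbbbccbdc'
  #9 SA[9]=8  'bbaabcdadbbbaddaadcbbbccbdc'
  #10 SA[10]=18  'bbaddaadcbbbccbdc'
  #11 SA[11]=7  'bbbaabcdadbbbaddaadcbbbccbdc'
  #12 SA[12]=17  'bbbaddaadcbbbccbdc'
  #13 SA[13]=27  'bbbccbdc'
  #14 SA[14]=28  'bbccbdc'
  #15 SA[15]=29  'bccbdc'
  #16 SA[16]=12  'bcdadbbbaddaadcbbbccbdc'
  #17 SA[17]=32  'bdc'
  #18 SA[18]=34  'c'
  #19 SA[19]=6  'cbbbaabcdadbbbaddaadcbbbccbdc'
  #20 SA[20]=26  'cbbbccbdc'
  #21 SA[21]=31  'cbdc'
  #22 SA[22]=30  'ccbdc'
  #23 SA[23]=3  'ccdcbbbaabcdadbbbaddaadcbbbccbdc'
  #24 SA[24]=13  'cdadbbbaddaadcbbbccbdc'
  #25 SA[25]=4  'cdcbbbaabcdadbbbaddaadcbbbccbdc'
  #26 SA[26]=22  'daadcbbbccbdc'
  #27 SA[27]=14  'dadbbbaddaadcbbbccbdc'
  #28 SA[28]=0  'dadccdcbbbaabcdadbbbaddaadcbbbccbdc'
  #29 SA[29]=16  'dbbbaddaadcbbbccbdc'
  #30 SA[30]=33  'dc'
  #31 SA[31]=5  'dcbbbaabcdadbbbaddaadcbbbccbdc'
  #32 SA[32]=25  'dcbbbccbdc'
  #33 SA[33]=2  'dccdcbbbaabcdadbbbaddaadcbbbccbdc'
  #34 SA[34]=21  'ddaadcbbbccbdc'

[10, 23, 11, 15, 24, 1, 20, 9, 19, 8, 18, 7, 17, 27, 28, 29, 12, 32, 34, 6, 26, 31, 30, 3, 13, 4, 22, 14, 0, 16, 33, 5, 25, 2, 21]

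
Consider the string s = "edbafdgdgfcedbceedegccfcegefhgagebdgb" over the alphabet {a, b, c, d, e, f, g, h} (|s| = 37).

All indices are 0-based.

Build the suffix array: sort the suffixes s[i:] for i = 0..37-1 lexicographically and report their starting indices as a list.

rank | idx | suffix
   0 |   3 | afdgdgfcedbceedegccfcegefhgagebdgb
   1 |  30 | agebdgb
   2 |  36 | b
   3 |   2 | bafdgdgfcedbceedegccfcegefhgagebdgb
   4 |  13 | bceedegccfcegefhgagebdgb
   5 |  33 | bdgb
   6 |  20 | ccfcegefhgagebdgb
   7 |  10 | cedbceedegccfcegefhgagebdgb
   8 |  14 | ceedegccfcegefhgagebdgb
   9 |  23 | cegefhgagebdgb
  10 |  21 | cfcegefhgagebdgb
  11 |   1 | dbafdgdgfcedbceedegccfcegefhgagebdgb
  12 |  12 | dbceedegccfcegefhgagebdgb
  13 |  17 | degccfcegefhgagebdgb
  14 |  34 | dgb
  15 |   5 | dgdgfcedbceedegccfcegefhgagebdgb
  16 |   7 | dgfcedbceedegccfcegefhgagebdgb
  17 |  32 | ebdgb
  18 |   0 | edbafdgdgfcedbceedegccfcegefhgagebdgb
  19 |  11 | edbceedegccfcegefhgagebdgb
  20 |  16 | edegccfcegefhgagebdgb
  21 |  15 | eedegccfcegefhgagebdgb
  22 |  26 | efhgagebdgb
  23 |  18 | egccfcegefhgagebdgb
  24 |  24 | egefhgagebdgb
  25 |   9 | fcedbceedegccfcegefhgagebdgb
  26 |  22 | fcegefhgagebdgb
  27 |   4 | fdgdgfcedbceedegccfcegefhgagebdgb
  28 |  27 | fhgagebdgb
  29 |  29 | gagebdgb
  30 |  35 | gb
  31 |  19 | gccfcegefhgagebdgb
  32 |   6 | gdgfcedbceedegccfcegefhgagebdgb
  33 |  31 | gebdgb
  34 |  25 | gefhgagebdgb
  35 |   8 | gfcedbceedegccfcegefhgagebdgb
  36 |  28 | hgagebdgb

[3, 30, 36, 2, 13, 33, 20, 10, 14, 23, 21, 1, 12, 17, 34, 5, 7, 32, 0, 11, 16, 15, 26, 18, 24, 9, 22, 4, 27, 29, 35, 19, 6, 31, 25, 8, 28]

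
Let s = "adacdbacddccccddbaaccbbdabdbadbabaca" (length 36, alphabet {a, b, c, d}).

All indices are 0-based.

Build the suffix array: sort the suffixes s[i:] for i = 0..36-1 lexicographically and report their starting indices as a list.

[35, 17, 31, 24, 33, 18, 2, 6, 0, 28, 16, 30, 32, 5, 27, 21, 22, 25, 34, 20, 19, 10, 11, 12, 3, 13, 7, 23, 1, 15, 29, 4, 26, 9, 14, 8]

rank | idx | suffix
   0 |  35 | a
   1 |  17 | aaccbbdabdbadbabaca
   2 |  31 | abaca
   3 |  24 | abdbadbabaca
   4 |  33 | aca
   5 |  18 | accbbdabdbadbabaca
   6 |   2 | acdbacddccccddbaaccbbdabdbadbabaca
   7 |   6 | acddccccddbaaccbbdabdbadbabaca
   8 |   0 | adacdbacddccccddbaaccbbdabdbadbabaca
   9 |  28 | adbabaca
  10 |  16 | baaccbbdabdbadbabaca
  11 |  30 | babaca
  12 |  32 | baca
  13 |   5 | bacddccccddbaaccbbdabdbadbabaca
  14 |  27 | badbabaca
  15 |  21 | bbdabdbadbabaca
  16 |  22 | bdabdbadbabaca
  17 |  25 | bdbadbabaca
  18 |  34 | ca
  19 |  20 | cbbdabdbadbabaca
  20 |  19 | ccbbdabdbadbabaca
  21 |  10 | ccccddbaaccbbdabdbadbabaca
  22 |  11 | cccddbaaccbbdabdbadbabaca
  23 |  12 | ccddbaaccbbdabdbadbabaca
  24 |   3 | cdbacddccccddbaaccbbdabdbadbabaca
  25 |  13 | cddbaaccbbdabdbadbabaca
  26 |   7 | cddccccddbaaccbbdabdbadbabaca
  27 |  23 | dabdbadbabaca
  28 |   1 | dacdbacddccccddbaaccbbdabdbadbabaca
  29 |  15 | dbaaccbbdabdbadbabaca
  30 |  29 | dbabaca
  31 |   4 | dbacddccccddbaaccbbdabdbadbabaca
  32 |  26 | dbadbabaca
  33 |   9 | dccccddbaaccbbdabdbadbabaca
  34 |  14 | ddbaaccbbdabdbadbabaca
  35 |   8 | ddccccddbaaccbbdabdbadbabaca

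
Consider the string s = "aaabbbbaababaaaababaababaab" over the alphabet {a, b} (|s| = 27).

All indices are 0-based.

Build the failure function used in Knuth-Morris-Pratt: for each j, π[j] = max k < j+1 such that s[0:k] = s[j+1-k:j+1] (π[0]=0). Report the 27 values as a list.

π[0] = 0
j=1 s[j]='a': π[1]=1 (border 'a')
j=2 s[j]='a': π[2]=2 (border 'aa')
j=3 s[j]='b': k: 2→1→0; π[3]=0 (border '')
j=4 s[j]='b': π[4]=0 (border '')
j=5 s[j]='b': π[5]=0 (border '')
j=6 s[j]='b': π[6]=0 (border '')
j=7 s[j]='a': π[7]=1 (border 'a')
j=8 s[j]='a': π[8]=2 (border 'aa')
j=9 s[j]='b': k: 2→1→0; π[9]=0 (border '')
j=10 s[j]='a': π[10]=1 (border 'a')
j=11 s[j]='b': k: 1→0; π[11]=0 (border '')
j=12 s[j]='a': π[12]=1 (border 'a')
j=13 s[j]='a': π[13]=2 (border 'aa')
j=14 s[j]='a': π[14]=3 (border 'aaa')
j=15 s[j]='a': k: 3→2; π[15]=3 (border 'aaa')
j=16 s[j]='b': π[16]=4 (border 'aaab')
j=17 s[j]='a': k: 4→0; π[17]=1 (border 'a')
j=18 s[j]='b': k: 1→0; π[18]=0 (border '')
j=19 s[j]='a': π[19]=1 (border 'a')
j=20 s[j]='a': π[20]=2 (border 'aa')
j=21 s[j]='b': k: 2→1→0; π[21]=0 (border '')
j=22 s[j]='a': π[22]=1 (border 'a')
j=23 s[j]='b': k: 1→0; π[23]=0 (border '')
j=24 s[j]='a': π[24]=1 (border 'a')
j=25 s[j]='a': π[25]=2 (border 'aa')
j=26 s[j]='b': k: 2→1→0; π[26]=0 (border '')

[0, 1, 2, 0, 0, 0, 0, 1, 2, 0, 1, 0, 1, 2, 3, 3, 4, 1, 0, 1, 2, 0, 1, 0, 1, 2, 0]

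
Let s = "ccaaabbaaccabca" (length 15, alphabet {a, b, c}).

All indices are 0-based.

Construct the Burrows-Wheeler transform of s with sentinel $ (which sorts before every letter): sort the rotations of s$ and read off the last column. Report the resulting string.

rank  rotation          last
    0  $ccaaabbaaccabca  a
    1  a$ccaaabbaaccabc  c
    2  aaabbaaccabca$cc  c
    3  aabbaaccabca$cca  a
    4  aaccabca$ccaaabb  b
    5  abbaaccabca$ccaa  a
    6  abca$ccaaabbaacc  c
    7  accabca$ccaaabba  a
    8  baaccabca$ccaaab  b
    9  bbaaccabca$ccaaa  a
   10  bca$ccaaabbaacca  a
   11  ca$ccaaabbaaccab  b
   12  caaabbaaccabca$c  c
   13  cabca$ccaaabbaac  c
   14  ccaaabbaaccabca$  $
   15  ccabca$ccaaabbaa  a

accabacabaabcc$a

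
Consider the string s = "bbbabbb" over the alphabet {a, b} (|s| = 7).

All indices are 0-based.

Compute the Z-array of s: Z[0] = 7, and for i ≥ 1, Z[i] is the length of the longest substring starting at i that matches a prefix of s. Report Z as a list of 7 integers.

[7, 2, 1, 0, 3, 2, 1]

Z[0]=7
i=1: outside box; Z[1]=2 scan→box=[1,3)
i=2: min(r-i=1, Z[1]=2)=1; Z[2]=1
i=3: outside box; Z[3]=0
i=4: outside box; Z[4]=3 scan→box=[4,7)
i=5: min(r-i=2, Z[1]=2)=2; Z[5]=2
i=6: min(r-i=1, Z[2]=1)=1; Z[6]=1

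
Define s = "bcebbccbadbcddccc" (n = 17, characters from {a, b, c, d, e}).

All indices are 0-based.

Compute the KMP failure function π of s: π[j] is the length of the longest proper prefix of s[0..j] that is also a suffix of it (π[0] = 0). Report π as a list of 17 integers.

[0, 0, 0, 1, 1, 2, 0, 1, 0, 0, 1, 2, 0, 0, 0, 0, 0]

π[0] = 0
j=1 s[j]='c': π[1]=0 (border '')
j=2 s[j]='e': π[2]=0 (border '')
j=3 s[j]='b': π[3]=1 (border 'b')
j=4 s[j]='b': k: 1→0; π[4]=1 (border 'b')
j=5 s[j]='c': π[5]=2 (border 'bc')
j=6 s[j]='c': k: 2→0; π[6]=0 (border '')
j=7 s[j]='b': π[7]=1 (border 'b')
j=8 s[j]='a': k: 1→0; π[8]=0 (border '')
j=9 s[j]='d': π[9]=0 (border '')
j=10 s[j]='b': π[10]=1 (border 'b')
j=11 s[j]='c': π[11]=2 (border 'bc')
j=12 s[j]='d': k: 2→0; π[12]=0 (border '')
j=13 s[j]='d': π[13]=0 (border '')
j=14 s[j]='c': π[14]=0 (border '')
j=15 s[j]='c': π[15]=0 (border '')
j=16 s[j]='c': π[16]=0 (border '')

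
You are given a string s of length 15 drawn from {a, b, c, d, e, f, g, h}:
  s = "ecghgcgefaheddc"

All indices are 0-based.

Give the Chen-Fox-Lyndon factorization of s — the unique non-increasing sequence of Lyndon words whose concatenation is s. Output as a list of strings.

["e", "cghg", "cgef", "aheddc"]

emit factor 1: 'e' (i=0, period=1)
emit factor 2: 'cghg' (i=1, period=4)
emit factor 3: 'cgef' (i=5, period=4)
emit factor 4: 'aheddc' (i=9, period=6)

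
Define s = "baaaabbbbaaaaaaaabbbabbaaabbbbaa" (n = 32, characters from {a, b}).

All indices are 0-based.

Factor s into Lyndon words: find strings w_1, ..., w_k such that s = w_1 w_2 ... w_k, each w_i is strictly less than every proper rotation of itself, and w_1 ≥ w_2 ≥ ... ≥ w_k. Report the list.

["b", "aaaabbbb", "aaaaaaaabbbabbaaabbbb", "a", "a"]

emit factor 1: 'b' (i=0, period=1)
emit factor 2: 'aaaabbbb' (i=1, period=8)
emit factor 3: 'aaaaaaaabbbabbaaabbbb' (i=9, period=21)
emit factor 4: 'a' (i=30, period=1)
emit factor 5: 'a' (i=31, period=1)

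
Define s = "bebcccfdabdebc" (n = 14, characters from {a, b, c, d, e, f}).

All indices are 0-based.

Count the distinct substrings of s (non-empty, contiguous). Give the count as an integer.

93

rank | idx | suffix
   0 |   8 | abdebc
   1 |  12 | bc
   2 |   2 | bcccfdabdebc
   3 |   9 | bdebc
   4 |   0 | bebcccfdabdebc
   5 |  13 | c
   6 |   3 | cccfdabdebc
   7 |   4 | ccfdabdebc
   8 |   5 | cfdabdebc
   9 |   7 | dabdebc
  10 |  10 | debc
  11 |  11 | ebc
  12 |   1 | ebcccfdabdebc
  13 |   6 | fdabdebc

SA = [8, 12, 2, 9, 0, 13, 3, 4, 5, 7, 10, 11, 1, 6]
i: (SA[i-1],SA[i]) lcp shared
  1: (8,12) 0 ''
  2: (12,2) 2 'bc'
  3: (2,9) 1 'b'
  4: (9,0) 1 'b'
  5: (0,13) 0 ''
  6: (13,3) 1 'c'
  7: (3,4) 2 'cc'
  8: (4,5) 1 'c'
  9: (5,7) 0 ''
  10: (7,10) 1 'd'
  11: (10,11) 0 ''
  12: (11,1) 3 'ebc'
  13: (1,6) 0 ''

n(n+1)/2 = 14·15/2 = 105
Σ LCP = 0 + 0 + 2 + 1 + 1 + 0 + 1 + 2 + 1 + 0 + 1 + 0 + 3 + 0 = 12
distinct = 105 − 12 = 93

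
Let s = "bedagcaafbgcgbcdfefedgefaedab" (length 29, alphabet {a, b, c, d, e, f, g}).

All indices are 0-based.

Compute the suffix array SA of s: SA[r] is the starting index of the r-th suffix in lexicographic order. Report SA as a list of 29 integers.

rank | idx | suffix
   0 |   6 | aafbgcgbcdfefedgefaedab
   1 |  27 | ab
   2 |  24 | aedab
   3 |   7 | afbgcgbcdfefedgefaedab
   4 |   3 | agcaafbgcgbcdfefedgefaedab
   5 |  28 | b
   6 |  13 | bcdfefedgefaedab
   7 |   0 | bedagcaafbgcgbcdfefedgefaedab
   8 |   9 | bgcgbcdfefedgefaedab
   9 |   5 | caafbgcgbcdfefedgefaedab
  10 |  14 | cdfefedgefaedab
  11 |  11 | cgbcdfefedgefaedab
  12 |  26 | dab
  13 |   2 | dagcaafbgcgbcdfefedgefaedab
  14 |  15 | dfefedgefaedab
  15 |  20 | dgefaedab
  16 |  25 | edab
  17 |   1 | edagcaafbgcgbcdfefedgefaedab
  18 |  19 | edgefaedab
  19 |  22 | efaedab
  20 |  17 | efedgefaedab
  21 |  23 | faedab
  22 |   8 | fbgcgbcdfefedgefaedab
  23 |  18 | fedgefaedab
  24 |  16 | fefedgefaedab
  25 |  12 | gbcdfefedgefaedab
  26 |   4 | gcaafbgcgbcdfefedgefaedab
  27 |  10 | gcgbcdfefedgefaedab
  28 |  21 | gefaedab

[6, 27, 24, 7, 3, 28, 13, 0, 9, 5, 14, 11, 26, 2, 15, 20, 25, 1, 19, 22, 17, 23, 8, 18, 16, 12, 4, 10, 21]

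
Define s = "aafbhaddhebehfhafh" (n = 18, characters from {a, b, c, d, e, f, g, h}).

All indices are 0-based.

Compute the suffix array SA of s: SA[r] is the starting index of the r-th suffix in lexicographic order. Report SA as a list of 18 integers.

[0, 5, 1, 15, 10, 3, 6, 7, 9, 11, 2, 16, 13, 17, 4, 14, 8, 12]

rank | idx | suffix
   0 |   0 | aafbhaddhebehfhafh
   1 |   5 | addhebehfhafh
   2 |   1 | afbhaddhebehfhafh
   3 |  15 | afh
   4 |  10 | behfhafh
   5 |   3 | bhaddhebehfhafh
   6 |   6 | ddhebehfhafh
   7 |   7 | dhebehfhafh
   8 |   9 | ebehfhafh
   9 |  11 | ehfhafh
  10 |   2 | fbhaddhebehfhafh
  11 |  16 | fh
  12 |  13 | fhafh
  13 |  17 | h
  14 |   4 | haddhebehfhafh
  15 |  14 | hafh
  16 |   8 | hebehfhafh
  17 |  12 | hfhafh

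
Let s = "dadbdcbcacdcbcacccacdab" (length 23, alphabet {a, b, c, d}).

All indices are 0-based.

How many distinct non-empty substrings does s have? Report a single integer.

rank→(start, suffix):
  0 → (21, 'ab')
  1 → (14, 'acccacdab')
  2 → (18, 'acdab')
  3 → (8, 'acdcbcacccacdab')
  4 → (1, 'adbdcbcacdcbcacccacdab')
  5 → (22, 'b')
  6 → (12, 'bcacccacdab')
  7 → (6, 'bcacdcbcacccacdab')
  8 → (3, 'bdcbcacdcbcacccacdab')
  9 → (13, 'cacccacdab')
  10 → (17, 'cacdab')
  11 → (7, 'cacdcbcacccacdab')
  12 → (11, 'cbcacccacdab')
  13 → (5, 'cbcacdcbcacccacdab')
  14 → (16, 'ccacdab')
  15 → (15, 'cccacdab')
  16 → (19, 'cdab')
  17 → (9, 'cdcbcacccacdab')
  18 → (20, 'dab')
  19 → (0, 'dadbdcbcacdcbcacccacdab')
  20 → (2, 'dbdcbcacdcbcacccacdab')
  21 → (10, 'dcbcacccacdab')
  22 → (4, 'dcbcacdcbcacccacdab')

SA = [21, 14, 18, 8, 1, 22, 12, 6, 3, 13, 17, 7, 11, 5, 16, 15, 19, 9, 20, 0, 2, 10, 4]
rank  pair      lcp
   1  s[21:],s[14:]  1  'a'
   2  s[14:],s[18:]  2  'ac'
   3  s[18:],s[8:]  3  'acd'
   4  s[8:],s[1:]  1  'a'
   5  s[1:],s[22:]  0  ''
   6  s[22:],s[12:]  1  'b'
   7  s[12:],s[6:]  4  'bcac'
   8  s[6:],s[3:]  1  'b'
   9  s[3:],s[13:]  0  ''
  10  s[13:],s[17:]  3  'cac'
  11  s[17:],s[7:]  4  'cacd'
  12  s[7:],s[11:]  1  'c'
  13  s[11:],s[5:]  5  'cbcac'
  14  s[5:],s[16:]  1  'c'
  15  s[16:],s[15:]  2  'cc'
  16  s[15:],s[19:]  1  'c'
  17  s[19:],s[9:]  2  'cd'
  18  s[9:],s[20:]  0  ''
  19  s[20:],s[0:]  2  'da'
  20  s[0:],s[2:]  1  'd'
  21  s[2:],s[10:]  1  'd'
  22  s[10:],s[4:]  6  'dcbcac'

n(n+1)/2 = 23·24/2 = 276
Σ LCP = 0 + 1 + 2 + 3 + 1 + 0 + 1 + 4 + 1 + 0 + 3 + 4 + 1 + 5 + 1 + 2 + 1 + 2 + 0 + 2 + 1 + 1 + 6 = 42
distinct = 276 − 42 = 234

234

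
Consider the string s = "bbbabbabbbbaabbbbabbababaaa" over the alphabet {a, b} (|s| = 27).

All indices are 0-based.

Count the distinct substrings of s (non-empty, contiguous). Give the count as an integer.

sorted suffixes:
  #0 SA[0]=26  'a'
  #1 SA[1]=25  'aa'
  #2 SA[2]=24  'aaa'
  #3 SA[3]=11  'aabbbbabbababaaa'
  #4 SA[4]=22  'abaaa'
  #5 SA[5]=20  'ababaaa'
  #6 SA[6]=17  'abbababaaa'
  #7 SA[7]=3  'abbabbbbaabbbbabbababaaa'
  #8 SA[8]=6  'abbbbaabbbbabbababaaa'
  #9 SA[9]=12  'abbbbabbababaaa'
  #10 SA[10]=23  'baaa'
  #11 SA[11]=10  'baabbbbabbababaaa'
  #12 SA[12]=21  'babaaa'
  #13 SA[13]=19  'bababaaa'
  #14 SA[14]=16  'babbababaaa'
  #15 SA[15]=2  'babbabbbbaabbbbabbababaaa'
  #16 SA[16]=5  'babbbbaabbbbabbababaaa'
  #17 SA[17]=9  'bbaabbbbabbababaaa'
  #18 SA[18]=18  'bbababaaa'
  #19 SA[19]=15  'bbabbababaaa'
  #20 SA[20]=1  'bbabbabbbbaabbbbabbababaaa'
  #21 SA[21]=4  'bbabbbbaabbbbabbababaaa'
  #22 SA[22]=8  'bbbaabbbbabbababaaa'
  #23 SA[23]=14  'bbbabbababaaa'
  #24 SA[24]=0  'bbbabbabbbbaabbbbabbababaaa'
  #25 SA[25]=7  'bbbbaabbbbabbababaaa'
  #26 SA[26]=13  'bbbbabbababaaa'

SA = [26, 25, 24, 11, 22, 20, 17, 3, 6, 12, 23, 10, 21, 19, 16, 2, 5, 9, 18, 15, 1, 4, 8, 14, 0, 7, 13]
[i] adj suffixes → lcp
  [1] 26/25 → 1 ('a')
  [2] 25/24 → 2 ('aa')
  [3] 24/11 → 2 ('aa')
  [4] 11/22 → 1 ('a')
  [5] 22/20 → 3 ('aba')
  [6] 20/17 → 2 ('ab')
  [7] 17/3 → 5 ('abbab')
  [8] 3/6 → 3 ('abb')
  [9] 6/12 → 6 ('abbbba')
  [10] 12/23 → 0 ('')
  [11] 23/10 → 3 ('baa')
  [12] 10/21 → 2 ('ba')
  [13] 21/19 → 4 ('baba')
  [14] 19/16 → 3 ('bab')
  [15] 16/2 → 6 ('babbab')
  [16] 2/5 → 4 ('babb')
  [17] 5/9 → 1 ('b')
  [18] 9/18 → 3 ('bba')
  [19] 18/15 → 4 ('bbab')
  [20] 15/1 → 7 ('bbabbab')
  [21] 1/4 → 5 ('bbabb')
  [22] 4/8 → 2 ('bb')
  [23] 8/14 → 4 ('bbba')
  [24] 14/0 → 8 ('bbbabbab')
  [25] 0/7 → 3 ('bbb')
  [26] 7/13 → 5 ('bbbba')

n(n+1)/2 = 27·28/2 = 378
Σ LCP = 0 + 1 + 2 + 2 + 1 + 3 + 2 + 5 + 3 + 6 + 0 + 3 + 2 + 4 + 3 + 6 + 4 + 1 + 3 + 4 + 7 + 5 + 2 + 4 + 8 + 3 + 5 = 89
distinct = 378 − 89 = 289

289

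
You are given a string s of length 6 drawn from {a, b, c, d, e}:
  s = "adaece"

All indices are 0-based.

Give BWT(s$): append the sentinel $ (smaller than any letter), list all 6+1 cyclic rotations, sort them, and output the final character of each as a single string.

rank  rotation last
    0  $adaece  e
    1  adaece$  $
    2  aece$ad  d
    3  ce$adae  e
    4  daece$a  a
    5  e$adaec  c
    6  ece$ada  a

e$deaca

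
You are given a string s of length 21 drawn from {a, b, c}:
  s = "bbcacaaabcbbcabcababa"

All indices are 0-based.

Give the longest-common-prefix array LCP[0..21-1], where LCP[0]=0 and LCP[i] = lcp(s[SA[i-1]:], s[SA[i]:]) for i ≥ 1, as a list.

rank | idx | suffix
   0 |  20 | a
   1 |   5 | aaabcbbcabcababa
   2 |   6 | aabcbbcabcababa
   3 |  18 | aba
   4 |  16 | ababa
   5 |  13 | abcababa
   6 |   7 | abcbbcabcababa
   7 |   3 | acaaabcbbcabcababa
   8 |  19 | ba
   9 |  17 | baba
  10 |  10 | bbcabcababa
  11 |   0 | bbcacaaabcbbcabcababa
  12 |  14 | bcababa
  13 |  11 | bcabcababa
  14 |   1 | bcacaaabcbbcabcababa
  15 |   8 | bcbbcabcababa
  16 |   4 | caaabcbbcabcababa
  17 |  15 | cababa
  18 |  12 | cabcababa
  19 |   2 | cacaaabcbbcabcababa
  20 |   9 | cbbcabcababa

SA = [20, 5, 6, 18, 16, 13, 7, 3, 19, 17, 10, 0, 14, 11, 1, 8, 4, 15, 12, 2, 9]
[i] adj suffixes → lcp
  [1] 20/5 → 1 ('a')
  [2] 5/6 → 2 ('aa')
  [3] 6/18 → 1 ('a')
  [4] 18/16 → 3 ('aba')
  [5] 16/13 → 2 ('ab')
  [6] 13/7 → 3 ('abc')
  [7] 7/3 → 1 ('a')
  [8] 3/19 → 0 ('')
  [9] 19/17 → 2 ('ba')
  [10] 17/10 → 1 ('b')
  [11] 10/0 → 4 ('bbca')
  [12] 0/14 → 1 ('b')
  [13] 14/11 → 4 ('bcab')
  [14] 11/1 → 3 ('bca')
  [15] 1/8 → 2 ('bc')
  [16] 8/4 → 0 ('')
  [17] 4/15 → 2 ('ca')
  [18] 15/12 → 3 ('cab')
  [19] 12/2 → 2 ('ca')
  [20] 2/9 → 1 ('c')

[0, 1, 2, 1, 3, 2, 3, 1, 0, 2, 1, 4, 1, 4, 3, 2, 0, 2, 3, 2, 1]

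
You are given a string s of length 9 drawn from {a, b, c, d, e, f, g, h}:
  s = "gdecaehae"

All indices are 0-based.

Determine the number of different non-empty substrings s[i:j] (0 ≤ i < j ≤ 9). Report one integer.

41

rank→(start, suffix):
  0 → (7, 'ae')
  1 → (4, 'aehae')
  2 → (3, 'caehae')
  3 → (1, 'decaehae')
  4 → (8, 'e')
  5 → (2, 'ecaehae')
  6 → (5, 'ehae')
  7 → (0, 'gdecaehae')
  8 → (6, 'hae')

SA = [7, 4, 3, 1, 8, 2, 5, 0, 6]
[i] adj suffixes → lcp
  [1] 7/4 → 2 ('ae')
  [2] 4/3 → 0 ('')
  [3] 3/1 → 0 ('')
  [4] 1/8 → 0 ('')
  [5] 8/2 → 1 ('e')
  [6] 2/5 → 1 ('e')
  [7] 5/0 → 0 ('')
  [8] 0/6 → 0 ('')

n(n+1)/2 = 9·10/2 = 45
Σ LCP = 0 + 2 + 0 + 0 + 0 + 1 + 1 + 0 + 0 = 4
distinct = 45 − 4 = 41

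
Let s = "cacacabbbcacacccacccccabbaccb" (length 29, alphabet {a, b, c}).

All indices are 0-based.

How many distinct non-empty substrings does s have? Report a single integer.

365

rank→(start, suffix):
  0 → (22, 'abbaccb')
  1 → (5, 'abbbcacacccacccccabbaccb')
  2 → (3, 'acabbbcacacccacccccabbaccb')
  3 → (1, 'acacabbbcacacccacccccabbaccb')
  4 → (10, 'acacccacccccabbaccb')
  5 → (25, 'accb')
  6 → (12, 'acccacccccabbaccb')
  7 → (16, 'acccccabbaccb')
  8 → (28, 'b')
  9 → (24, 'baccb')
  10 → (23, 'bbaccb')
  11 → (6, 'bbbcacacccacccccabbaccb')
  12 → (7, 'bbcacacccacccccabbaccb')
  13 → (8, 'bcacacccacccccabbaccb')
  14 → (21, 'cabbaccb')
  15 → (4, 'cabbbcacacccacccccabbaccb')
  16 → (2, 'cacabbbcacacccacccccabbaccb')
  17 → (0, 'cacacabbbcacacccacccccabbaccb')
  18 → (9, 'cacacccacccccabbaccb')
  19 → (11, 'cacccacccccabbaccb')
  20 → (15, 'cacccccabbaccb')
  21 → (27, 'cb')
  22 → (20, 'ccabbaccb')
  23 → (14, 'ccacccccabbaccb')
  24 → (26, 'ccb')
  25 → (19, 'cccabbaccb')
  26 → (13, 'cccacccccabbaccb')
  27 → (18, 'ccccabbaccb')
  28 → (17, 'cccccabbaccb')

SA = [22, 5, 3, 1, 10, 25, 12, 16, 28, 24, 23, 6, 7, 8, 21, 4, 2, 0, 9, 11, 15, 27, 20, 14, 26, 19, 13, 18, 17]
[i] adj suffixes → lcp
  [1] 22/5 → 3 ('abb')
  [2] 5/3 → 1 ('a')
  [3] 3/1 → 3 ('aca')
  [4] 1/10 → 4 ('acac')
  [5] 10/25 → 2 ('ac')
  [6] 25/12 → 3 ('acc')
  [7] 12/16 → 4 ('accc')
  [8] 16/28 → 0 ('')
  [9] 28/24 → 1 ('b')
  [10] 24/23 → 1 ('b')
  [11] 23/6 → 2 ('bb')
  [12] 6/7 → 2 ('bb')
  [13] 7/8 → 1 ('b')
  [14] 8/21 → 0 ('')
  [15] 21/4 → 4 ('cabb')
  [16] 4/2 → 2 ('ca')
  [17] 2/0 → 4 ('caca')
  [18] 0/9 → 5 ('cacac')
  [19] 9/11 → 3 ('cac')
  [20] 11/15 → 5 ('caccc')
  [21] 15/27 → 1 ('c')
  [22] 27/20 → 1 ('c')
  [23] 20/14 → 3 ('cca')
  [24] 14/26 → 2 ('cc')
  [25] 26/19 → 2 ('cc')
  [26] 19/13 → 4 ('ccca')
  [27] 13/18 → 3 ('ccc')
  [28] 18/17 → 4 ('cccc')

n(n+1)/2 = 29·30/2 = 435
Σ LCP = 0 + 3 + 1 + 3 + 4 + 2 + 3 + 4 + 0 + 1 + 1 + 2 + 2 + 1 + 0 + 4 + 2 + 4 + 5 + 3 + 5 + 1 + 1 + 3 + 2 + 2 + 4 + 3 + 4 = 70
distinct = 435 − 70 = 365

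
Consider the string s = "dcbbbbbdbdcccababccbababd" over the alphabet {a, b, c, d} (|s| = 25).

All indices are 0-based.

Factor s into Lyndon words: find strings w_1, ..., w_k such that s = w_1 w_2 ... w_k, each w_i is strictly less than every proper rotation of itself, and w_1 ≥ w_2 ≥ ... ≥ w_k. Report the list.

emit factor 1: 'd' (i=0, period=1)
emit factor 2: 'c' (i=1, period=1)
emit factor 3: 'bbbbbdbdccc' (i=2, period=11)
emit factor 4: 'ababccbababd' (i=13, period=12)

["d", "c", "bbbbbdbdccc", "ababccbababd"]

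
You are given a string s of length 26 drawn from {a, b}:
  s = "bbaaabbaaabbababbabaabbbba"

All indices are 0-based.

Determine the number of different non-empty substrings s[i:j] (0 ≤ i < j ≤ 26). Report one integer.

268

rank | idx | suffix
   0 |  25 | a
   1 |   2 | aaabbaaabbababbabaabbbba
   2 |   7 | aaabbababbabaabbbba
   3 |   3 | aabbaaabbababbabaabbbba
   4 |   8 | aabbababbabaabbbba
   5 |  19 | aabbbba
   6 |  17 | abaabbbba
   7 |  12 | ababbabaabbbba
   8 |   4 | abbaaabbababbabaabbbba
   9 |  14 | abbabaabbbba
  10 |   9 | abbababbabaabbbba
  11 |  20 | abbbba
  12 |  24 | ba
  13 |   1 | baaabbaaabbababbabaabbbba
  14 |   6 | baaabbababbabaabbbba
  15 |  18 | baabbbba
  16 |  16 | babaabbbba
  17 |  11 | bababbabaabbbba
  18 |  13 | babbabaabbbba
  19 |  23 | bba
  20 |   0 | bbaaabbaaabbababbabaabbbba
  21 |   5 | bbaaabbababbabaabbbba
  22 |  15 | bbabaabbbba
  23 |  10 | bbababbabaabbbba
  24 |  22 | bbba
  25 |  21 | bbbba

SA = [25, 2, 7, 3, 8, 19, 17, 12, 4, 14, 9, 20, 24, 1, 6, 18, 16, 11, 13, 23, 0, 5, 15, 10, 22, 21]
rank  pair      lcp
   1  s[25:],s[2:]  1  'a'
   2  s[2:],s[7:]  6  'aaabba'
   3  s[7:],s[3:]  2  'aa'
   4  s[3:],s[8:]  5  'aabba'
   5  s[8:],s[19:]  4  'aabb'
   6  s[19:],s[17:]  1  'a'
   7  s[17:],s[12:]  3  'aba'
   8  s[12:],s[4:]  2  'ab'
   9  s[4:],s[14:]  4  'abba'
  10  s[14:],s[9:]  6  'abbaba'
  11  s[9:],s[20:]  3  'abb'
  12  s[20:],s[24:]  0  ''
  13  s[24:],s[1:]  2  'ba'
  14  s[1:],s[6:]  7  'baaabba'
  15  s[6:],s[18:]  3  'baa'
  16  s[18:],s[16:]  2  'ba'
  17  s[16:],s[11:]  4  'baba'
  18  s[11:],s[13:]  3  'bab'
  19  s[13:],s[23:]  1  'b'
  20  s[23:],s[0:]  3  'bba'
  21  s[0:],s[5:]  8  'bbaaabba'
  22  s[5:],s[15:]  3  'bba'
  23  s[15:],s[10:]  5  'bbaba'
  24  s[10:],s[22:]  2  'bb'
  25  s[22:],s[21:]  3  'bbb'

n(n+1)/2 = 26·27/2 = 351
Σ LCP = 0 + 1 + 6 + 2 + 5 + 4 + 1 + 3 + 2 + 4 + 6 + 3 + 0 + 2 + 7 + 3 + 2 + 4 + 3 + 1 + 3 + 8 + 3 + 5 + 2 + 3 = 83
distinct = 351 − 83 = 268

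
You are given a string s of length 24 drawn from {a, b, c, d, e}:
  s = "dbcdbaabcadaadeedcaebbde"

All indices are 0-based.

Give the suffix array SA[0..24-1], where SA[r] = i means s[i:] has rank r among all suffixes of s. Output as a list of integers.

[5, 11, 6, 9, 12, 18, 4, 20, 7, 1, 21, 8, 17, 2, 10, 3, 0, 16, 22, 13, 23, 19, 15, 14]

rank→(start, suffix):
  0 → (5, 'aabcadaadeedcaebbde')
  1 → (11, 'aadeedcaebbde')
  2 → (6, 'abcadaadeedcaebbde')
  3 → (9, 'adaadeedcaebbde')
  4 → (12, 'adeedcaebbde')
  5 → (18, 'aebbde')
  6 → (4, 'baabcadaadeedcaebbde')
  7 → (20, 'bbde')
  8 → (7, 'bcadaadeedcaebbde')
  9 → (1, 'bcdbaabcadaadeedcaebbde')
  10 → (21, 'bde')
  11 → (8, 'cadaadeedcaebbde')
  12 → (17, 'caebbde')
  13 → (2, 'cdbaabcadaadeedcaebbde')
  14 → (10, 'daadeedcaebbde')
  15 → (3, 'dbaabcadaadeedcaebbde')
  16 → (0, 'dbcdbaabcadaadeedcaebbde')
  17 → (16, 'dcaebbde')
  18 → (22, 'de')
  19 → (13, 'deedcaebbde')
  20 → (23, 'e')
  21 → (19, 'ebbde')
  22 → (15, 'edcaebbde')
  23 → (14, 'eedcaebbde')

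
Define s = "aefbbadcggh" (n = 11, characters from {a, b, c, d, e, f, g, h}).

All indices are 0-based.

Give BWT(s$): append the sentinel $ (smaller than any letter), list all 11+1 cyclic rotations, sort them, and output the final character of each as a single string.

rank  rotation      last
    0  $aefbbadcggh  h
    1  adcggh$aefbb  b
    2  aefbbadcggh$  $
    3  badcggh$aefb  b
    4  bbadcggh$aef  f
    5  cggh$aefbbad  d
    6  dcggh$aefbba  a
    7  efbbadcggh$a  a
    8  fbbadcggh$ae  e
    9  ggh$aefbbadc  c
   10  gh$aefbbadcg  g
   11  h$aefbbadcgg  g

hb$bfdaaecgg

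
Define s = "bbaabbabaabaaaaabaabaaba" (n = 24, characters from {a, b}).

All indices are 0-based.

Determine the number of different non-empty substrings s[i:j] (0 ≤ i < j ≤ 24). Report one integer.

rank | idx | suffix
   0 |  23 | a
   1 |  11 | aaaaabaabaaba
   2 |  12 | aaaabaabaaba
   3 |  13 | aaabaabaaba
   4 |  20 | aaba
   5 |   8 | aabaaaaabaabaaba
   6 |  17 | aabaaba
   7 |  14 | aabaabaaba
   8 |   2 | aabbabaabaaaaabaabaaba
   9 |  21 | aba
  10 |   9 | abaaaaabaabaaba
  11 |  18 | abaaba
  12 |   6 | abaabaaaaabaabaaba
  13 |  15 | abaabaaba
  14 |   3 | abbabaabaaaaabaabaaba
  15 |  22 | ba
  16 |  10 | baaaaabaabaaba
  17 |  19 | baaba
  18 |   7 | baabaaaaabaabaaba
  19 |  16 | baabaaba
  20 |   1 | baabbabaabaaaaabaabaaba
  21 |   5 | babaabaaaaabaabaaba
  22 |   0 | bbaabbabaabaaaaabaabaaba
  23 |   4 | bbabaabaaaaabaabaaba

SA = [23, 11, 12, 13, 20, 8, 17, 14, 2, 21, 9, 18, 6, 15, 3, 22, 10, 19, 7, 16, 1, 5, 0, 4]
rank  pair      lcp
   1  s[23:],s[11:]  1  'a'
   2  s[11:],s[12:]  4  'aaaa'
   3  s[12:],s[13:]  3  'aaa'
   4  s[13:],s[20:]  2  'aa'
   5  s[20:],s[8:]  4  'aaba'
   6  s[8:],s[17:]  5  'aabaa'
   7  s[17:],s[14:]  7  'aabaaba'
   8  s[14:],s[2:]  3  'aab'
   9  s[2:],s[21:]  1  'a'
  10  s[21:],s[9:]  3  'aba'
  11  s[9:],s[18:]  4  'abaa'
  12  s[18:],s[6:]  6  'abaaba'
  13  s[6:],s[15:]  7  'abaabaa'
  14  s[15:],s[3:]  2  'ab'
  15  s[3:],s[22:]  0  ''
  16  s[22:],s[10:]  2  'ba'
  17  s[10:],s[19:]  3  'baa'
  18  s[19:],s[7:]  5  'baaba'
  19  s[7:],s[16:]  6  'baabaa'
  20  s[16:],s[1:]  4  'baab'
  21  s[1:],s[5:]  2  'ba'
  22  s[5:],s[0:]  1  'b'
  23  s[0:],s[4:]  3  'bba'

n(n+1)/2 = 24·25/2 = 300
Σ LCP = 0 + 1 + 4 + 3 + 2 + 4 + 5 + 7 + 3 + 1 + 3 + 4 + 6 + 7 + 2 + 0 + 2 + 3 + 5 + 6 + 4 + 2 + 1 + 3 = 78
distinct = 300 − 78 = 222

222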